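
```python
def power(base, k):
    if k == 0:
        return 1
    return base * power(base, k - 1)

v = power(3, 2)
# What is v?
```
Call trace:
power(base=3, k=2)
  power(base=3, k=1)
    power(base=3, k=0)
    -> return 1
  -> return 3
-> return 9

Final answer: 9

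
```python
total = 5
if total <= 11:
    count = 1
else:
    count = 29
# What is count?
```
Trace:
  total=5
  total=5, count=1

Final answer: 1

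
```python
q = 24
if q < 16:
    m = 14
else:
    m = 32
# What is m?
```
Trace:
  q=24
  q=24, m=32

Final answer: 32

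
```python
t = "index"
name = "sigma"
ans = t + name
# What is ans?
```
Trace:
  t='index'
  t='index', name='sigma'
  t='index', name='sigma', ans='indexsigma'

Final answer: 'indexsigma'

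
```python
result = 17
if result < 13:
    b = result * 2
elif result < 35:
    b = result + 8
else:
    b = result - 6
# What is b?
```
Trace:
  result=17
  result=17, b=25

Final answer: 25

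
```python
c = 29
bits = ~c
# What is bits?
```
Trace:
  c=29
  c=29, bits=-30

Final answer: -30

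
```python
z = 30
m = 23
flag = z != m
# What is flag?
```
Trace:
  z=30
  z=30, m=23
  z=30, m=23, flag=True

Final answer: True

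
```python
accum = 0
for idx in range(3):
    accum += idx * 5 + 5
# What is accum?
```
Trace:
  accum=0
  accum=5, idx=0
  accum=15, idx=1
  accum=30, idx=2

Final answer: 30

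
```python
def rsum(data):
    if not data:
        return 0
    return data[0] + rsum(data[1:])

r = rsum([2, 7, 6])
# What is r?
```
Call trace:
rsum(data=[2, 7, 6])
  rsum(data=[7, 6])
    rsum(data=[6])
      rsum(data=[])
      -> return 0
    -> return 6
  -> return 13
-> return 15

Final answer: 15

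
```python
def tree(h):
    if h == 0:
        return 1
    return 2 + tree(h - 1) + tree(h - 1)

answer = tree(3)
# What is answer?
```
Call trace (a repeated sub-call is expanded the first time; later identical calls just restate its return value):
tree(h=3)
  tree(h=2)
    tree(h=1)
      tree(h=0)
      -> return 1
      tree(h=0)
      -> return 1
    -> return 4
    tree(h=1) -> return 4  (same call as traced above)
  -> return 10
  tree(h=2) -> return 10  (same call as traced above)
-> return 22

Final answer: 22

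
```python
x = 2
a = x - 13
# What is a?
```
Trace:
  x=2
  x=2, a=-11

Final answer: -11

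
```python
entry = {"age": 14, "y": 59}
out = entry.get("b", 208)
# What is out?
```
Trace:
  entry={'age': 14, 'y': 59}
  entry={'age': 14, 'y': 59}, out=208

Final answer: 208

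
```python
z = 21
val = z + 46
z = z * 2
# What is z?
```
Trace:
  z=21
  z=21, val=67
  z=42, val=67

Final answer: 42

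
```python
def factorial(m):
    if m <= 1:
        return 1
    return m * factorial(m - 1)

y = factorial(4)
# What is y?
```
Call trace:
factorial(m=4)
  factorial(m=3)
    factorial(m=2)
      factorial(m=1)
      -> return 1
    -> return 2
  -> return 6
-> return 24

Final answer: 24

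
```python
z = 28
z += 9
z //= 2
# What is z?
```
Trace:
  z=28
  z=37
  z=18

Final answer: 18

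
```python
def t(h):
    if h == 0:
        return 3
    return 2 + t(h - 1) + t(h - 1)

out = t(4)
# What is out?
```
Call trace (a repeated sub-call is expanded the first time; later identical calls just restate its return value):
t(h=4)
  t(h=3)
    t(h=2)
      t(h=1)
        t(h=0)
        -> return 3
        t(h=0)
        -> return 3
      -> return 8
      t(h=1) -> return 8  (same call as traced above)
    -> return 18
    t(h=2) -> return 18  (same call as traced above)
  -> return 38
  t(h=3) -> return 38  (same call as traced above)
-> return 78

Final answer: 78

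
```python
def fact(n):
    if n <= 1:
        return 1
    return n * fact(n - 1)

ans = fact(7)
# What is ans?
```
Call trace:
fact(n=7)
  fact(n=6)
    fact(n=5)
      fact(n=4)
        fact(n=3)
          fact(n=2)
            fact(n=1)
            -> return 1
          -> return 2
        -> return 6
      -> return 24
    -> return 120
  -> return 720
-> return 5040

Final answer: 5040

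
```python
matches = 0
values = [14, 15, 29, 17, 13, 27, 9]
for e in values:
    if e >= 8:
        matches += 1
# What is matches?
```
Trace:
  matches=0
  matches=1, e=14
  matches=2, e=15
  matches=3, e=29
  matches=4, e=17
  matches=5, e=13
  matches=6, e=27
  matches=7, e=9

Final answer: 7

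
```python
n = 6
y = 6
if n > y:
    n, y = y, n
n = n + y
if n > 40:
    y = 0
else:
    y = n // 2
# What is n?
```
Trace:
  n=6
  n=6, y=6
  n=6, y=6
  n=12, y=6
  n=12, y=6

Final answer: 12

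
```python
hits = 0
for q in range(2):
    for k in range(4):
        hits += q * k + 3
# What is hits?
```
Trace:
  hits=0
  hits=3, q=0, k=0
  hits=6, q=0, k=1
  hits=9, q=0, k=2
  hits=12, q=0, k=3
  hits=15, q=1, k=0
  hits=19, q=1, k=1
  hits=24, q=1, k=2
  hits=30, q=1, k=3

Final answer: 30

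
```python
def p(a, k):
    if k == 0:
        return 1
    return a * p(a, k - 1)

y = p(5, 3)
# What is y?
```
Call trace:
p(a=5, k=3)
  p(a=5, k=2)
    p(a=5, k=1)
      p(a=5, k=0)
      -> return 1
    -> return 5
  -> return 25
-> return 125

Final answer: 125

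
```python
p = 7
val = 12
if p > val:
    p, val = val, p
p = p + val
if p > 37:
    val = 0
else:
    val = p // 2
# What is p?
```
Trace:
  p=7
  p=7, val=12
  p=7, val=12
  p=19, val=12
  p=19, val=9

Final answer: 19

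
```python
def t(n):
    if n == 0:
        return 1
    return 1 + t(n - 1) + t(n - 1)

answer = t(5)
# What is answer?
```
Call trace (a repeated sub-call is expanded the first time; later identical calls just restate its return value):
t(n=5)
  t(n=4)
    t(n=3)
      t(n=2)
        t(n=1)
          t(n=0)
          -> return 1
          t(n=0)
          -> return 1
        -> return 3
        t(n=1) -> return 3  (same call as traced above)
      -> return 7
      t(n=2) -> return 7  (same call as traced above)
    -> return 15
    t(n=3) -> return 15  (same call as traced above)
  -> return 31
  t(n=4) -> return 31  (same call as traced above)
-> return 63

Final answer: 63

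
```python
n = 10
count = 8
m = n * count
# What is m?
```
Trace:
  n=10
  n=10, count=8
  n=10, count=8, m=80

Final answer: 80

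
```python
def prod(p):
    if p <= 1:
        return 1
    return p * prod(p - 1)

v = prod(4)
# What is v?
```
Call trace:
prod(p=4)
  prod(p=3)
    prod(p=2)
      prod(p=1)
      -> return 1
    -> return 2
  -> return 6
-> return 24

Final answer: 24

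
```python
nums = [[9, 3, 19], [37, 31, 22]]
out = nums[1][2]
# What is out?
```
Trace:
  nums=[[9, 3, 19], [37, 31, 22]]
  nums=[[9, 3, 19], [37, 31, 22]], out=22

Final answer: 22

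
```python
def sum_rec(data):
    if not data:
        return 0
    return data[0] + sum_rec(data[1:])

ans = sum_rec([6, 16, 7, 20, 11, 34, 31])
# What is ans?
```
Call trace:
sum_rec(data=[6, 16, 7, 20, 11, 34, 31])
  sum_rec(data=[16, 7, 20, 11, 34, 31])
    sum_rec(data=[7, 20, 11, 34, 31])
      sum_rec(data=[20, 11, 34, 31])
        sum_rec(data=[11, 34, 31])
          sum_rec(data=[34, 31])
            sum_rec(data=[31])
              sum_rec(data=[])
              -> return 0
            -> return 31
          -> return 65
        -> return 76
      -> return 96
    -> return 103
  -> return 119
-> return 125

Final answer: 125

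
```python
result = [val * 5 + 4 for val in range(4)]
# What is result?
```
Trace:
  val=0
  val=1
  val=2
  val=3
  result=[4, 9, 14, 19]

Final answer: [4, 9, 14, 19]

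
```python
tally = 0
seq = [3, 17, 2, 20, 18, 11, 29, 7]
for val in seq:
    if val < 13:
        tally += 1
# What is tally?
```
Trace:
  tally=0
  tally=1, val=3
  tally=1, val=17
  tally=2, val=2
  tally=2, val=20
  tally=2, val=18
  tally=3, val=11
  tally=3, val=29
  tally=4, val=7

Final answer: 4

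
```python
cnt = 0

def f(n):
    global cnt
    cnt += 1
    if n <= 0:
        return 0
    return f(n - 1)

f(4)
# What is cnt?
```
Call trace:
f(n=4)
  f(n=3)
    f(n=2)
      f(n=1)
        f(n=0)
        -> return 0
      -> return 0
    -> return 0
  -> return 0
-> return 0

cnt is incremented once per call. f is entered once for each n = 4, 3, 2, 1, 0 (the n <= 0 call returns without recursing), i.e. 4 + 1 calls.
cnt = 5

Final answer: 5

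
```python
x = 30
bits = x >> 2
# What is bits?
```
Trace:
  x=30
  x=30, bits=7

Final answer: 7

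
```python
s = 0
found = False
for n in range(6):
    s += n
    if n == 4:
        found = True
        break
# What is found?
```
Trace:
  s=0
  s=0, found=False
  s=0, found=False, n=0
  s=1, found=False, n=1
  s=3, found=False, n=2
  s=6, found=False, n=3
  s=10, found=True, n=4

Final answer: True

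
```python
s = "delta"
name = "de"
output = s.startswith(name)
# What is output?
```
Trace:
  s='delta'
  s='delta', name='de'
  s='delta', name='de', output=True

Final answer: True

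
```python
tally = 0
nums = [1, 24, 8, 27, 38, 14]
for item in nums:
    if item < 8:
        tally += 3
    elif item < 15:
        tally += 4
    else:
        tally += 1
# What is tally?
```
Trace:
  tally=0
  tally=3, item=1
  tally=4, item=24
  tally=8, item=8
  tally=9, item=27
  tally=10, item=38
  tally=14, item=14

Final answer: 14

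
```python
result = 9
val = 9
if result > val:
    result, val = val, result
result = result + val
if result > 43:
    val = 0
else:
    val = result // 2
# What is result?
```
Trace:
  result=9
  result=9, val=9
  result=9, val=9
  result=18, val=9
  result=18, val=9

Final answer: 18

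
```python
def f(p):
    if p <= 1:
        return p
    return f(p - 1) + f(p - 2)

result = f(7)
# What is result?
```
Call trace (a repeated sub-call is expanded the first time; later identical calls just restate its return value):
f(p=7)
  f(p=6)
    f(p=5)
      f(p=4)
        f(p=3)
          f(p=2)
            f(p=1)
            -> return 1
            f(p=0)
            -> return 0
          -> return 1
          f(p=1)
          -> return 1
        -> return 2
        f(p=2) -> return 1  (same call as traced above)
      -> return 3
      f(p=3) -> return 2  (same call as traced above)
    -> return 5
    f(p=4) -> return 3  (same call as traced above)
  -> return 8
  f(p=5) -> return 5  (same call as traced above)
-> return 13

Final answer: 13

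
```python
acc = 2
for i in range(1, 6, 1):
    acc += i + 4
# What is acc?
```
Trace:
  acc=2
  acc=7, i=1
  acc=13, i=2
  acc=20, i=3
  acc=28, i=4
  acc=37, i=5

Final answer: 37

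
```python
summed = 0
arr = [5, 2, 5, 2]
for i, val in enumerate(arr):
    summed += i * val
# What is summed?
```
Trace:
  summed=0
  summed=0, i=0, val=5
  summed=2, i=1, val=2
  summed=12, i=2, val=5
  summed=18, i=3, val=2

Final answer: 18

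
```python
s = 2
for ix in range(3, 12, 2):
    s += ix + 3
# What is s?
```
Trace:
  s=2
  s=8, ix=3
  s=16, ix=5
  s=26, ix=7
  s=38, ix=9
  s=52, ix=11

Final answer: 52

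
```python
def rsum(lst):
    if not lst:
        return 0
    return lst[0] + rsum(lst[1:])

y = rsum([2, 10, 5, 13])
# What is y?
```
Call trace:
rsum(lst=[2, 10, 5, 13])
  rsum(lst=[10, 5, 13])
    rsum(lst=[5, 13])
      rsum(lst=[13])
        rsum(lst=[])
        -> return 0
      -> return 13
    -> return 18
  -> return 28
-> return 30

Final answer: 30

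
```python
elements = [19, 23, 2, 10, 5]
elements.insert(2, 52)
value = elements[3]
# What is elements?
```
Trace:
  elements=[19, 23, 2, 10, 5]
  elements=[19, 23, 52, 2, 10, 5]
  elements=[19, 23, 52, 2, 10, 5], value=2

Final answer: [19, 23, 52, 2, 10, 5]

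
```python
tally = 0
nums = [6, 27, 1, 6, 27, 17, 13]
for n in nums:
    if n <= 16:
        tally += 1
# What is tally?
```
Trace:
  tally=0
  tally=1, n=6
  tally=1, n=27
  tally=2, n=1
  tally=3, n=6
  tally=3, n=27
  tally=3, n=17
  tally=4, n=13

Final answer: 4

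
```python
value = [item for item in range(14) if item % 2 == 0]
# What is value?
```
Trace:
  item=0
  item=1
  item=2
  item=3
  item=4
  item=5
  item=6
  item=7
  item=8
  item=9
  item=10
  item=11
  item=12
  item=13
  value=[0, 2, 4, 6, 8, 10, 12]

Final answer: [0, 2, 4, 6, 8, 10, 12]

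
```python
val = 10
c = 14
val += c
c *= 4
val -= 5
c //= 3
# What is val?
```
Trace:
  val=10
  val=10, c=14
  val=24, c=14
  val=24, c=56
  val=19, c=56
  val=19, c=18

Final answer: 19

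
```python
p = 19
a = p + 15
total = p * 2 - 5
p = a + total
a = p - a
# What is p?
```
Trace:
  p=19
  p=19, a=34
  p=19, a=34, total=33
  p=67, a=34, total=33
  p=67, a=33, total=33

Final answer: 67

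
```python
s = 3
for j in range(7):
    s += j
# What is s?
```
Trace:
  s=3
  s=3, j=0
  s=4, j=1
  s=6, j=2
  s=9, j=3
  s=13, j=4
  s=18, j=5
  s=24, j=6

Final answer: 24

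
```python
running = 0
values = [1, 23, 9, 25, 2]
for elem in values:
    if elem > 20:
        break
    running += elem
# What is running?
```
Trace:
  running=0
  running=1, elem=1
  running=1, elem=23

Final answer: 1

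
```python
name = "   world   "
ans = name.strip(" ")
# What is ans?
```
Trace:
  name='   world   '
  name='   world   ', ans='world'

Final answer: 'world'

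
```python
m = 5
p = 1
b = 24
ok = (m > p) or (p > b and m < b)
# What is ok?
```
Trace:
  m=5
  m=5, p=1
  m=5, p=1, b=24
  m=5, p=1, b=24, ok=True

Final answer: True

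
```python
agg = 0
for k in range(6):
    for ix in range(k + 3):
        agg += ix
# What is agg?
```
Trace:
  agg=0
  agg=0, k=0, ix=0
  agg=1, k=0, ix=1
  agg=3, k=0, ix=2
  agg=3, k=1, ix=0
  agg=4, k=1, ix=1
  agg=6, k=1, ix=2
  agg=9, k=1, ix=3
  agg=9, k=2, ix=0
  agg=10, k=2, ix=1
  agg=12, k=2, ix=2
  agg=15, k=2, ix=3
  agg=19, k=2, ix=4
  agg=19, k=3, ix=0
  agg=20, k=3, ix=1
  agg=22, k=3, ix=2
  agg=25, k=3, ix=3
  agg=29, k=3, ix=4
  agg=34, k=3, ix=5
  agg=34, k=4, ix=0
  agg=35, k=4, ix=1
  agg=37, k=4, ix=2
  agg=40, k=4, ix=3
  agg=44, k=4, ix=4
  agg=49, k=4, ix=5
  agg=55, k=4, ix=6
  agg=55, k=5, ix=0
  agg=56, k=5, ix=1
  agg=58, k=5, ix=2
  agg=61, k=5, ix=3
  agg=65, k=5, ix=4
  agg=70, k=5, ix=5
  agg=76, k=5, ix=6
  agg=83, k=5, ix=7

Final answer: 83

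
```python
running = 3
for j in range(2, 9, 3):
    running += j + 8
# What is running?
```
Trace:
  running=3
  running=13, j=2
  running=26, j=5
  running=42, j=8

Final answer: 42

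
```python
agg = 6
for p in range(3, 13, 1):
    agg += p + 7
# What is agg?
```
Trace:
  agg=6
  agg=16, p=3
  agg=27, p=4
  agg=39, p=5
  agg=52, p=6
  agg=66, p=7
  agg=81, p=8
  agg=97, p=9
  agg=114, p=10
  agg=132, p=11
  agg=151, p=12

Final answer: 151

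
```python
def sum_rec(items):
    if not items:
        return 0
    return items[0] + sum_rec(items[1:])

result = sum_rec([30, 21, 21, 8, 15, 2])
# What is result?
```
Call trace:
sum_rec(items=[30, 21, 21, 8, 15, 2])
  sum_rec(items=[21, 21, 8, 15, 2])
    sum_rec(items=[21, 8, 15, 2])
      sum_rec(items=[8, 15, 2])
        sum_rec(items=[15, 2])
          sum_rec(items=[2])
            sum_rec(items=[])
            -> return 0
          -> return 2
        -> return 17
      -> return 25
    -> return 46
  -> return 67
-> return 97

Final answer: 97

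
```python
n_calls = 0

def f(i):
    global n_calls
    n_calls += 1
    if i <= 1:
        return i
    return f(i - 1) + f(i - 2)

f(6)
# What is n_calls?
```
Call trace (a repeated sub-call is expanded the first time; later identical calls just restate its return value):
f(i=6)
  f(i=5)
    f(i=4)
      f(i=3)
        f(i=2)
          f(i=1)
          -> return 1
          f(i=0)
          -> return 0
        -> return 1
        f(i=1)
        -> return 1
      -> return 2
      f(i=2) -> return 1  (same call as traced above)
    -> return 3
    f(i=3) -> return 2  (same call as traced above)
  -> return 5
  f(i=4) -> return 3  (same call as traced above)
-> return 8

n_calls is incremented once per call, so count the calls in each subtree. Let C(i) = number of calls made by f(i).
C(0) = C(1) = 1 (base case, no recursion); C(i) = 1 + C(i - 1) + C(i - 2) otherwise.
C(2) = 1 + C(1) + C(0) = 1 + 1 + 1 = 3
C(3) = 1 + C(2) + C(1) = 1 + 3 + 1 = 5
C(4) = 1 + C(3) + C(2) = 1 + 5 + 3 = 9
C(5) = 1 + C(4) + C(3) = 1 + 9 + 5 = 15
C(6) = 1 + C(5) + C(4) = 1 + 15 + 9 = 25
n_calls = C(6) = 25

Final answer: 25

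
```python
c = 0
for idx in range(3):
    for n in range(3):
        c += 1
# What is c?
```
Trace:
  c=0
  c=1, idx=0, n=0
  c=2, idx=0, n=1
  c=3, idx=0, n=2
  c=4, idx=1, n=0
  c=5, idx=1, n=1
  c=6, idx=1, n=2
  c=7, idx=2, n=0
  c=8, idx=2, n=1
  c=9, idx=2, n=2

Final answer: 9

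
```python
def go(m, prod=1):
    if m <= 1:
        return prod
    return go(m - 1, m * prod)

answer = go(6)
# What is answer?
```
Call trace:
go(m=6, prod=1)
  go(m=5, prod=6)
    go(m=4, prod=30)
      go(m=3, prod=120)
        go(m=2, prod=360)
          go(m=1, prod=720)
          -> return 720
        -> return 720
      -> return 720
    -> return 720
  -> return 720
-> return 720

Final answer: 720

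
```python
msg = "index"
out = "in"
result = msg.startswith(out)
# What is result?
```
Trace:
  msg='index'
  msg='index', out='in'
  msg='index', out='in', result=True

Final answer: True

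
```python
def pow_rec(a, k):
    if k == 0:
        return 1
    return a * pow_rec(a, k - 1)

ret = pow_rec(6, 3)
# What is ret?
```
Call trace:
pow_rec(a=6, k=3)
  pow_rec(a=6, k=2)
    pow_rec(a=6, k=1)
      pow_rec(a=6, k=0)
      -> return 1
    -> return 6
  -> return 36
-> return 216

Final answer: 216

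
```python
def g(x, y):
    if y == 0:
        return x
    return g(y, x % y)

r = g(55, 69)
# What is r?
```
Call trace:
g(x=55, y=69)
  g(x=69, y=55)
    g(x=55, y=14)
      g(x=14, y=13)
        g(x=13, y=1)
          g(x=1, y=0)
          -> return 1
        -> return 1
      -> return 1
    -> return 1
  -> return 1
-> return 1

Final answer: 1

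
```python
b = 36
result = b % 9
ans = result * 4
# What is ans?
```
Trace:
  b=36
  b=36, result=0
  b=36, result=0, ans=0

Final answer: 0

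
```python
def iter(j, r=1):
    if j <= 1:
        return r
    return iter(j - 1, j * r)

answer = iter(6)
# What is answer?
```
Call trace:
iter(j=6, r=1)
  iter(j=5, r=6)
    iter(j=4, r=30)
      iter(j=3, r=120)
        iter(j=2, r=360)
          iter(j=1, r=720)
          -> return 720
        -> return 720
      -> return 720
    -> return 720
  -> return 720
-> return 720

Final answer: 720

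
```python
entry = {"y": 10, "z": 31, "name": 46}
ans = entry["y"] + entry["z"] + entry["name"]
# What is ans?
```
Trace:
  entry={'y': 10, 'z': 31, 'name': 46}
  entry={'y': 10, 'z': 31, 'name': 46}, ans=87

Final answer: 87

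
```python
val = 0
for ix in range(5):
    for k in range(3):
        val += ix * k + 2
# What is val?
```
Trace:
  val=0
  val=2, ix=0, k=0
  val=4, ix=0, k=1
  val=6, ix=0, k=2
  val=8, ix=1, k=0
  val=11, ix=1, k=1
  val=15, ix=1, k=2
  val=17, ix=2, k=0
  val=21, ix=2, k=1
  val=27, ix=2, k=2
  val=29, ix=3, k=0
  val=34, ix=3, k=1
  val=42, ix=3, k=2
  val=44, ix=4, k=0
  val=50, ix=4, k=1
  val=60, ix=4, k=2

Final answer: 60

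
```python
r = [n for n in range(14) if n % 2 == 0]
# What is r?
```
Trace:
  n=0
  n=1
  n=2
  n=3
  n=4
  n=5
  n=6
  n=7
  n=8
  n=9
  n=10
  n=11
  n=12
  n=13
  r=[0, 2, 4, 6, 8, 10, 12]

Final answer: [0, 2, 4, 6, 8, 10, 12]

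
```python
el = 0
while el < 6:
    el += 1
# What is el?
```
Trace:
  el=0
  el=1
  el=2
  el=3
  el=4
  el=5
  el=6

Final answer: 6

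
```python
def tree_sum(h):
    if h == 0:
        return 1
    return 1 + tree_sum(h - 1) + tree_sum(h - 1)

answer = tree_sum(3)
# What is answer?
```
Call trace (a repeated sub-call is expanded the first time; later identical calls just restate its return value):
tree_sum(h=3)
  tree_sum(h=2)
    tree_sum(h=1)
      tree_sum(h=0)
      -> return 1
      tree_sum(h=0)
      -> return 1
    -> return 3
    tree_sum(h=1) -> return 3  (same call as traced above)
  -> return 7
  tree_sum(h=2) -> return 7  (same call as traced above)
-> return 15

Final answer: 15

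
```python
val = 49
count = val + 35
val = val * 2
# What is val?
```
Trace:
  val=49
  val=49, count=84
  val=98, count=84

Final answer: 98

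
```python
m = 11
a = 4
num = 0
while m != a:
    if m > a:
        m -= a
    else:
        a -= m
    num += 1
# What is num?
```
Trace:
  m=11
  m=11, a=4
  m=11, a=4, num=0
  m=7, a=4, num=1
  m=3, a=4, num=2
  m=3, a=1, num=3
  m=2, a=1, num=4
  m=1, a=1, num=5

Final answer: 5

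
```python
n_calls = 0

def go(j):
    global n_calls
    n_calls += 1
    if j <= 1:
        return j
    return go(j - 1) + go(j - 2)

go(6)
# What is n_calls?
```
Call trace (a repeated sub-call is expanded the first time; later identical calls just restate its return value):
go(j=6)
  go(j=5)
    go(j=4)
      go(j=3)
        go(j=2)
          go(j=1)
          -> return 1
          go(j=0)
          -> return 0
        -> return 1
        go(j=1)
        -> return 1
      -> return 2
      go(j=2) -> return 1  (same call as traced above)
    -> return 3
    go(j=3) -> return 2  (same call as traced above)
  -> return 5
  go(j=4) -> return 3  (same call as traced above)
-> return 8

n_calls is incremented once per call, so count the calls in each subtree. Let C(j) = number of calls made by go(j).
C(0) = C(1) = 1 (base case, no recursion); C(j) = 1 + C(j - 1) + C(j - 2) otherwise.
C(2) = 1 + C(1) + C(0) = 1 + 1 + 1 = 3
C(3) = 1 + C(2) + C(1) = 1 + 3 + 1 = 5
C(4) = 1 + C(3) + C(2) = 1 + 5 + 3 = 9
C(5) = 1 + C(4) + C(3) = 1 + 9 + 5 = 15
C(6) = 1 + C(5) + C(4) = 1 + 15 + 9 = 25
n_calls = C(6) = 25

Final answer: 25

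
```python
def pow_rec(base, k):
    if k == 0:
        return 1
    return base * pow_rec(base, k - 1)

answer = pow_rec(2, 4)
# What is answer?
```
Call trace:
pow_rec(base=2, k=4)
  pow_rec(base=2, k=3)
    pow_rec(base=2, k=2)
      pow_rec(base=2, k=1)
        pow_rec(base=2, k=0)
        -> return 1
      -> return 2
    -> return 4
  -> return 8
-> return 16

Final answer: 16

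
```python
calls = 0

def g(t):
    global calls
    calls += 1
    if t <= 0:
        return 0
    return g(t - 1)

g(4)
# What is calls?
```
Call trace:
g(t=4)
  g(t=3)
    g(t=2)
      g(t=1)
        g(t=0)
        -> return 0
      -> return 0
    -> return 0
  -> return 0
-> return 0

calls is incremented once per call. g is entered once for each t = 4, 3, 2, 1, 0 (the t <= 0 call returns without recursing), i.e. 4 + 1 calls.
calls = 5

Final answer: 5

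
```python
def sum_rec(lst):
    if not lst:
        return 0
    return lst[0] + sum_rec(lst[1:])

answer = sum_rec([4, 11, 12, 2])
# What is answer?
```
Call trace:
sum_rec(lst=[4, 11, 12, 2])
  sum_rec(lst=[11, 12, 2])
    sum_rec(lst=[12, 2])
      sum_rec(lst=[2])
        sum_rec(lst=[])
        -> return 0
      -> return 2
    -> return 14
  -> return 25
-> return 29

Final answer: 29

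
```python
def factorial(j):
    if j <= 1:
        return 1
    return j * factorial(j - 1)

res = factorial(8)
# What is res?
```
Call trace:
factorial(j=8)
  factorial(j=7)
    factorial(j=6)
      factorial(j=5)
        factorial(j=4)
          factorial(j=3)
            factorial(j=2)
              factorial(j=1)
              -> return 1
            -> return 2
          -> return 6
        -> return 24
      -> return 120
    -> return 720
  -> return 5040
-> return 40320

Final answer: 40320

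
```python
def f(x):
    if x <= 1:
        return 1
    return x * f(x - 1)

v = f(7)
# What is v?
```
Call trace:
f(x=7)
  f(x=6)
    f(x=5)
      f(x=4)
        f(x=3)
          f(x=2)
            f(x=1)
            -> return 1
          -> return 2
        -> return 6
      -> return 24
    -> return 120
  -> return 720
-> return 5040

Final answer: 5040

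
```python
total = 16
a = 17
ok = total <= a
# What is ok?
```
Trace:
  total=16
  total=16, a=17
  total=16, a=17, ok=True

Final answer: True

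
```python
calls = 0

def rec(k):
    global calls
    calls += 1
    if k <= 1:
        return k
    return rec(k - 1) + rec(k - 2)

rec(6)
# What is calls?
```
Call trace (a repeated sub-call is expanded the first time; later identical calls just restate its return value):
rec(k=6)
  rec(k=5)
    rec(k=4)
      rec(k=3)
        rec(k=2)
          rec(k=1)
          -> return 1
          rec(k=0)
          -> return 0
        -> return 1
        rec(k=1)
        -> return 1
      -> return 2
      rec(k=2) -> return 1  (same call as traced above)
    -> return 3
    rec(k=3) -> return 2  (same call as traced above)
  -> return 5
  rec(k=4) -> return 3  (same call as traced above)
-> return 8

calls is incremented once per call, so count the calls in each subtree. Let C(k) = number of calls made by rec(k).
C(0) = C(1) = 1 (base case, no recursion); C(k) = 1 + C(k - 1) + C(k - 2) otherwise.
C(2) = 1 + C(1) + C(0) = 1 + 1 + 1 = 3
C(3) = 1 + C(2) + C(1) = 1 + 3 + 1 = 5
C(4) = 1 + C(3) + C(2) = 1 + 5 + 3 = 9
C(5) = 1 + C(4) + C(3) = 1 + 9 + 5 = 15
C(6) = 1 + C(5) + C(4) = 1 + 15 + 9 = 25
calls = C(6) = 25

Final answer: 25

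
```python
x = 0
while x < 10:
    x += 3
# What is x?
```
Trace:
  x=0
  x=3
  x=6
  x=9
  x=12

Final answer: 12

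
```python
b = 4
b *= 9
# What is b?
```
Trace:
  b=4
  b=36

Final answer: 36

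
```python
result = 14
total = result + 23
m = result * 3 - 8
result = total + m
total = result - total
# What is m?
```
Trace:
  result=14
  result=14, total=37
  result=14, total=37, m=34
  result=71, total=37, m=34
  result=71, total=34, m=34

Final answer: 34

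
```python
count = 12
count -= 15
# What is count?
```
Trace:
  count=12
  count=-3

Final answer: -3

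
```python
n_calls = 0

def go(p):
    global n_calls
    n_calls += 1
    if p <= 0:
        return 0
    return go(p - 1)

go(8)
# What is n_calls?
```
Call trace:
go(p=8)
  go(p=7)
    go(p=6)
      go(p=5)
        go(p=4)
          go(p=3)
            go(p=2)
              go(p=1)
                go(p=0)
                -> return 0
              -> return 0
            -> return 0
          -> return 0
        -> return 0
      -> return 0
    -> return 0
  -> return 0
-> return 0

n_calls is incremented once per call. go is entered once for each p = 8, 7, 6, 5, 4, 3, 2, 1, 0 (the p <= 0 call returns without recursing), i.e. 8 + 1 calls.
n_calls = 9

Final answer: 9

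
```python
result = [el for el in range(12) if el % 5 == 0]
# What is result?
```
Trace:
  el=0
  el=1
  el=2
  el=3
  el=4
  el=5
  el=6
  el=7
  el=8
  el=9
  el=10
  el=11
  result=[0, 5, 10]

Final answer: [0, 5, 10]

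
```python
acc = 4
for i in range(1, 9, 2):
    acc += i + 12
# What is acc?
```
Trace:
  acc=4
  acc=17, i=1
  acc=32, i=3
  acc=49, i=5
  acc=68, i=7

Final answer: 68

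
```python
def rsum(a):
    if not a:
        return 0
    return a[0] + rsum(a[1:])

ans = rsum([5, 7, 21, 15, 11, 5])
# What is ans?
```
Call trace:
rsum(a=[5, 7, 21, 15, 11, 5])
  rsum(a=[7, 21, 15, 11, 5])
    rsum(a=[21, 15, 11, 5])
      rsum(a=[15, 11, 5])
        rsum(a=[11, 5])
          rsum(a=[5])
            rsum(a=[])
            -> return 0
          -> return 5
        -> return 16
      -> return 31
    -> return 52
  -> return 59
-> return 64

Final answer: 64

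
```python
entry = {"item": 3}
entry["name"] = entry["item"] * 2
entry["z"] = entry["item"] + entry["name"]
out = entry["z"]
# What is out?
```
Trace:
  entry={'item': 3}
  entry={'item': 3, 'name': 6}
  entry={'item': 3, 'name': 6, 'z': 9}
  entry={'item': 3, 'name': 6, 'z': 9}, out=9

Final answer: 9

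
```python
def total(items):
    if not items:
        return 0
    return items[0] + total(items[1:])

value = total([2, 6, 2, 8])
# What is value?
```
Call trace:
total(items=[2, 6, 2, 8])
  total(items=[6, 2, 8])
    total(items=[2, 8])
      total(items=[8])
        total(items=[])
        -> return 0
      -> return 8
    -> return 10
  -> return 16
-> return 18

Final answer: 18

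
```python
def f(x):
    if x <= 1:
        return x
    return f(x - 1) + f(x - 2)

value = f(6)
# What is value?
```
Call trace (a repeated sub-call is expanded the first time; later identical calls just restate its return value):
f(x=6)
  f(x=5)
    f(x=4)
      f(x=3)
        f(x=2)
          f(x=1)
          -> return 1
          f(x=0)
          -> return 0
        -> return 1
        f(x=1)
        -> return 1
      -> return 2
      f(x=2) -> return 1  (same call as traced above)
    -> return 3
    f(x=3) -> return 2  (same call as traced above)
  -> return 5
  f(x=4) -> return 3  (same call as traced above)
-> return 8

Final answer: 8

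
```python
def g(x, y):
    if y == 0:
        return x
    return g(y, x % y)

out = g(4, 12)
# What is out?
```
Call trace:
g(x=4, y=12)
  g(x=12, y=4)
    g(x=4, y=0)
    -> return 4
  -> return 4
-> return 4

Final answer: 4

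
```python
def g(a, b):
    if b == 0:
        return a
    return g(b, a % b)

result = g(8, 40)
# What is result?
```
Call trace:
g(a=8, b=40)
  g(a=40, b=8)
    g(a=8, b=0)
    -> return 8
  -> return 8
-> return 8

Final answer: 8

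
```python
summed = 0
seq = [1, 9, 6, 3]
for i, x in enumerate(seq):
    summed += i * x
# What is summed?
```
Trace:
  summed=0
  summed=0, i=0, x=1
  summed=9, i=1, x=9
  summed=21, i=2, x=6
  summed=30, i=3, x=3

Final answer: 30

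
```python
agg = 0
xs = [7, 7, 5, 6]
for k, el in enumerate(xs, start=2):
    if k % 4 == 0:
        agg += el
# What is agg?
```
Trace:
  agg=0
  agg=0, k=2, el=7
  agg=0, k=3, el=7
  agg=5, k=4, el=5
  agg=5, k=5, el=6

Final answer: 5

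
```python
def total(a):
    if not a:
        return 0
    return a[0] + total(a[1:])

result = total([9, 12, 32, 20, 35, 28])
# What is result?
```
Call trace:
total(a=[9, 12, 32, 20, 35, 28])
  total(a=[12, 32, 20, 35, 28])
    total(a=[32, 20, 35, 28])
      total(a=[20, 35, 28])
        total(a=[35, 28])
          total(a=[28])
            total(a=[])
            -> return 0
          -> return 28
        -> return 63
      -> return 83
    -> return 115
  -> return 127
-> return 136

Final answer: 136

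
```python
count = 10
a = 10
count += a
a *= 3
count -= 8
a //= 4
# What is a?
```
Trace:
  count=10
  count=10, a=10
  count=20, a=10
  count=20, a=30
  count=12, a=30
  count=12, a=7

Final answer: 7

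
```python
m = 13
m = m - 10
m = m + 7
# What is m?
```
Trace:
  m=13
  m=3
  m=10

Final answer: 10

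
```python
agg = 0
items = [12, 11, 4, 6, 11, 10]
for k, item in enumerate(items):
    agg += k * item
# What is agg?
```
Trace:
  agg=0
  agg=0, k=0, item=12
  agg=11, k=1, item=11
  agg=19, k=2, item=4
  agg=37, k=3, item=6
  agg=81, k=4, item=11
  agg=131, k=5, item=10

Final answer: 131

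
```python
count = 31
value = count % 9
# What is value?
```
Trace:
  count=31
  count=31, value=4

Final answer: 4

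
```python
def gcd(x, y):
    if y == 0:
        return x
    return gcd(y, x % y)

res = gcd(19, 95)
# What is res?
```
Call trace:
gcd(x=19, y=95)
  gcd(x=95, y=19)
    gcd(x=19, y=0)
    -> return 19
  -> return 19
-> return 19

Final answer: 19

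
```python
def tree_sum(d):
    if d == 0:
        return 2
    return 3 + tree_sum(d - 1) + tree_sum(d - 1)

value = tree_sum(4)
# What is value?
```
Call trace (a repeated sub-call is expanded the first time; later identical calls just restate its return value):
tree_sum(d=4)
  tree_sum(d=3)
    tree_sum(d=2)
      tree_sum(d=1)
        tree_sum(d=0)
        -> return 2
        tree_sum(d=0)
        -> return 2
      -> return 7
      tree_sum(d=1) -> return 7  (same call as traced above)
    -> return 17
    tree_sum(d=2) -> return 17  (same call as traced above)
  -> return 37
  tree_sum(d=3) -> return 37  (same call as traced above)
-> return 77

Final answer: 77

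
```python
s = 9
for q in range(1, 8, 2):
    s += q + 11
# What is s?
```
Trace:
  s=9
  s=21, q=1
  s=35, q=3
  s=51, q=5
  s=69, q=7

Final answer: 69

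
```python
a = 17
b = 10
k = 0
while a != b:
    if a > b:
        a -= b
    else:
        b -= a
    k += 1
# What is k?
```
Trace:
  a=17
  a=17, b=10
  a=17, b=10, k=0
  a=7, b=10, k=1
  a=7, b=3, k=2
  a=4, b=3, k=3
  a=1, b=3, k=4
  a=1, b=2, k=5
  a=1, b=1, k=6

Final answer: 6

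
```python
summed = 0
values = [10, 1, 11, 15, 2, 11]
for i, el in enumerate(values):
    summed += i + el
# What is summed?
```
Trace:
  summed=0
  summed=10, i=0, el=10
  summed=12, i=1, el=1
  summed=25, i=2, el=11
  summed=43, i=3, el=15
  summed=49, i=4, el=2
  summed=65, i=5, el=11

Final answer: 65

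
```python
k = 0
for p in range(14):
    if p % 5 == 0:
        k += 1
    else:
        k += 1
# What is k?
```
Trace:
  k=0
  k=1, p=0
  k=2, p=1
  k=3, p=2
  k=4, p=3
  k=5, p=4
  k=6, p=5
  k=7, p=6
  k=8, p=7
  k=9, p=8
  k=10, p=9
  k=11, p=10
  k=12, p=11
  k=13, p=12
  k=14, p=13

Final answer: 14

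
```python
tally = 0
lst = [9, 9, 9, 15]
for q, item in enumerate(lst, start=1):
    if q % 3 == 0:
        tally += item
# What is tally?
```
Trace:
  tally=0
  tally=0, q=1, item=9
  tally=0, q=2, item=9
  tally=9, q=3, item=9
  tally=9, q=4, item=15

Final answer: 9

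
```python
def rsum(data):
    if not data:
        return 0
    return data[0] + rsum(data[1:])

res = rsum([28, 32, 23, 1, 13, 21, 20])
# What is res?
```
Call trace:
rsum(data=[28, 32, 23, 1, 13, 21, 20])
  rsum(data=[32, 23, 1, 13, 21, 20])
    rsum(data=[23, 1, 13, 21, 20])
      rsum(data=[1, 13, 21, 20])
        rsum(data=[13, 21, 20])
          rsum(data=[21, 20])
            rsum(data=[20])
              rsum(data=[])
              -> return 0
            -> return 20
          -> return 41
        -> return 54
      -> return 55
    -> return 78
  -> return 110
-> return 138

Final answer: 138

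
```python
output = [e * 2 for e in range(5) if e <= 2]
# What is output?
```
Trace:
  e=0
  e=1
  e=2
  e=3
  e=4
  output=[0, 2, 4]

Final answer: [0, 2, 4]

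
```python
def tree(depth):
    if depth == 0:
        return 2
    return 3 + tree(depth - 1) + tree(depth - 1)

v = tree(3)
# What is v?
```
Call trace (a repeated sub-call is expanded the first time; later identical calls just restate its return value):
tree(depth=3)
  tree(depth=2)
    tree(depth=1)
      tree(depth=0)
      -> return 2
      tree(depth=0)
      -> return 2
    -> return 7
    tree(depth=1) -> return 7  (same call as traced above)
  -> return 17
  tree(depth=2) -> return 17  (same call as traced above)
-> return 37

Final answer: 37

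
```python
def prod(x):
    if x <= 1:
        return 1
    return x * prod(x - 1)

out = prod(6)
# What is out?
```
Call trace:
prod(x=6)
  prod(x=5)
    prod(x=4)
      prod(x=3)
        prod(x=2)
          prod(x=1)
          -> return 1
        -> return 2
      -> return 6
    -> return 24
  -> return 120
-> return 720

Final answer: 720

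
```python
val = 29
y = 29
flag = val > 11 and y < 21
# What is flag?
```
Trace:
  val=29
  val=29, y=29
  val=29, y=29, flag=False

Final answer: False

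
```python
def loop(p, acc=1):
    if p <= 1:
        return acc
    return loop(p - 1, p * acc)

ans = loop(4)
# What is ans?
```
Call trace:
loop(p=4, acc=1)
  loop(p=3, acc=4)
    loop(p=2, acc=12)
      loop(p=1, acc=24)
      -> return 24
    -> return 24
  -> return 24
-> return 24

Final answer: 24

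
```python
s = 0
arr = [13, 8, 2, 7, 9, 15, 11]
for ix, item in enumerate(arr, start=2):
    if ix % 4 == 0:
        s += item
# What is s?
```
Trace:
  s=0
  s=0, ix=2, item=13
  s=0, ix=3, item=8
  s=2, ix=4, item=2
  s=2, ix=5, item=7
  s=2, ix=6, item=9
  s=2, ix=7, item=15
  s=13, ix=8, item=11

Final answer: 13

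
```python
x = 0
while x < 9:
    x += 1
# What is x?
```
Trace:
  x=0
  x=1
  x=2
  x=3
  x=4
  x=5
  x=6
  x=7
  x=8
  x=9

Final answer: 9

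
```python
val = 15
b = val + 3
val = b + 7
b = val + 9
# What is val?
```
Trace:
  val=15
  val=15, b=18
  val=25, b=18
  val=25, b=34

Final answer: 25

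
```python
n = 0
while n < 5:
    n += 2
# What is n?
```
Trace:
  n=0
  n=2
  n=4
  n=6

Final answer: 6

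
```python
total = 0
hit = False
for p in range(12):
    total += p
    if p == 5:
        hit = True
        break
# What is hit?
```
Trace:
  total=0
  total=0, hit=False
  total=0, hit=False, p=0
  total=1, hit=False, p=1
  total=3, hit=False, p=2
  total=6, hit=False, p=3
  total=10, hit=False, p=4
  total=15, hit=True, p=5

Final answer: True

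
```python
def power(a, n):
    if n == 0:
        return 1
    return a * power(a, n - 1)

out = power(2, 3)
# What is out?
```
Call trace:
power(a=2, n=3)
  power(a=2, n=2)
    power(a=2, n=1)
      power(a=2, n=0)
      -> return 1
    -> return 2
  -> return 4
-> return 8

Final answer: 8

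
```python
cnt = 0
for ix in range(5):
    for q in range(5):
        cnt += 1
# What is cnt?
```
Trace:
  cnt=0
  cnt=1, ix=0, q=0
  cnt=2, ix=0, q=1
  cnt=3, ix=0, q=2
  cnt=4, ix=0, q=3
  cnt=5, ix=0, q=4
  cnt=6, ix=1, q=0
  cnt=7, ix=1, q=1
  cnt=8, ix=1, q=2
  cnt=9, ix=1, q=3
  cnt=10, ix=1, q=4
  cnt=11, ix=2, q=0
  cnt=12, ix=2, q=1
  cnt=13, ix=2, q=2
  cnt=14, ix=2, q=3
  cnt=15, ix=2, q=4
  cnt=16, ix=3, q=0
  cnt=17, ix=3, q=1
  cnt=18, ix=3, q=2
  cnt=19, ix=3, q=3
  cnt=20, ix=3, q=4
  cnt=21, ix=4, q=0
  cnt=22, ix=4, q=1
  cnt=23, ix=4, q=2
  cnt=24, ix=4, q=3
  cnt=25, ix=4, q=4

Final answer: 25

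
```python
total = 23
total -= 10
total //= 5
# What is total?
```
Trace:
  total=23
  total=13
  total=2

Final answer: 2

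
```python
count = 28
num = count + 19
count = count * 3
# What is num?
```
Trace:
  count=28
  count=28, num=47
  count=84, num=47

Final answer: 47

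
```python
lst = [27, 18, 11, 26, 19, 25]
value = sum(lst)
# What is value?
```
Trace:
  lst=[27, 18, 11, 26, 19, 25]
  lst=[27, 18, 11, 26, 19, 25], value=126

Final answer: 126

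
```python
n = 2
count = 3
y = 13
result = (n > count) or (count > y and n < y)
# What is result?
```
Trace:
  n=2
  n=2, count=3
  n=2, count=3, y=13
  n=2, count=3, y=13, result=False

Final answer: False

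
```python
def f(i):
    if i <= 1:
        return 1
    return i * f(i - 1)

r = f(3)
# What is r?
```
Call trace:
f(i=3)
  f(i=2)
    f(i=1)
    -> return 1
  -> return 2
-> return 6

Final answer: 6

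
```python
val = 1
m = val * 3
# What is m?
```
Trace:
  val=1
  val=1, m=3

Final answer: 3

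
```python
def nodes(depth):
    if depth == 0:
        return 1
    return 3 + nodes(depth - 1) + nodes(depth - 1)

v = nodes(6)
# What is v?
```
Call trace (a repeated sub-call is expanded the first time; later identical calls just restate its return value):
nodes(depth=6)
  nodes(depth=5)
    nodes(depth=4)
      nodes(depth=3)
        nodes(depth=2)
          nodes(depth=1)
            nodes(depth=0)
            -> return 1
            nodes(depth=0)
            -> return 1
          -> return 5
          nodes(depth=1) -> return 5  (same call as traced above)
        -> return 13
        nodes(depth=2) -> return 13  (same call as traced above)
      -> return 29
      nodes(depth=3) -> return 29  (same call as traced above)
    -> return 61
    nodes(depth=4) -> return 61  (same call as traced above)
  -> return 125
  nodes(depth=5) -> return 125  (same call as traced above)
-> return 253

Final answer: 253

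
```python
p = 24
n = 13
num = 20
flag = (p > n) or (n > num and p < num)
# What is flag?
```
Trace:
  p=24
  p=24, n=13
  p=24, n=13, num=20
  p=24, n=13, num=20, flag=True

Final answer: True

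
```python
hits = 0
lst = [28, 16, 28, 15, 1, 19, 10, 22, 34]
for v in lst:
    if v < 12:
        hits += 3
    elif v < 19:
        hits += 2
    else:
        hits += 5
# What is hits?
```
Trace:
  hits=0
  hits=5, v=28
  hits=7, v=16
  hits=12, v=28
  hits=14, v=15
  hits=17, v=1
  hits=22, v=19
  hits=25, v=10
  hits=30, v=22
  hits=35, v=34

Final answer: 35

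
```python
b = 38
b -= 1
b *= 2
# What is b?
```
Trace:
  b=38
  b=37
  b=74

Final answer: 74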